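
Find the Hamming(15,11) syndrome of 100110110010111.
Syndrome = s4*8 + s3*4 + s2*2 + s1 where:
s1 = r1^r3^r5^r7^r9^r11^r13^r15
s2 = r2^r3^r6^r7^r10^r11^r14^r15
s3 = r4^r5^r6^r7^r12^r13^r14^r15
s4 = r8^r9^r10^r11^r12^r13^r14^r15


s1=0, s2=0, s3=0, s4=1

Syndrome = 8 (error at position 8)


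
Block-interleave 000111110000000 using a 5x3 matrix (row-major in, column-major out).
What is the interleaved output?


Matrix:
  000
  111
  110
  000
  000
Read columns: 011000110001000

011000110001000


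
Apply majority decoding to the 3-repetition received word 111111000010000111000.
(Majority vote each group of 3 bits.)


Groups: 111, 111, 000, 010, 000, 111, 000
Majority votes: 1100010

1100010


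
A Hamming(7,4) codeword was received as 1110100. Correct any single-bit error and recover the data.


Syndrome = 5: error at position 5

Data: 1000 (corrected bit 5)


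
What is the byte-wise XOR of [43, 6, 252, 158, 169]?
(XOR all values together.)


XOR chain: 43 ^ 6 ^ 252 ^ 158 ^ 169 = 230

230


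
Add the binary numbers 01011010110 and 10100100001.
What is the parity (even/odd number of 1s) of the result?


01011010110 = 726
10100100001 = 1313
Sum = 2039 = 11111110111
1s count = 10

even parity (10 ones in 11111110111)


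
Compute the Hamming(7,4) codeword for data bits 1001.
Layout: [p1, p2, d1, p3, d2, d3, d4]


Parity bits: p1=0, p2=0, p3=1

0011001


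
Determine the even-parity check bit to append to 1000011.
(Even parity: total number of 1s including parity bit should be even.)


Number of 1s in data: 3
Parity bit: 1

1


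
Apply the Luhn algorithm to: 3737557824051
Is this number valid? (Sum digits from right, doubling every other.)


Luhn sum = 48
48 mod 10 = 8

Invalid (Luhn sum mod 10 = 8)


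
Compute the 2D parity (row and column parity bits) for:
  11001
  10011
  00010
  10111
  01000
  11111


Row parities: 111011
Column parities: 01000

Row P: 111011, Col P: 01000, Corner: 1


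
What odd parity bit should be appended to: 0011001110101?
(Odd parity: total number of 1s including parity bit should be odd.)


Number of 1s in data: 7
Parity bit: 0

0


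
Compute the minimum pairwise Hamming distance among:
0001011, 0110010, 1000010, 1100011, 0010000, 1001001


Comparing all pairs, minimum distance: 2
Can detect 1 errors, correct 0 errors

2


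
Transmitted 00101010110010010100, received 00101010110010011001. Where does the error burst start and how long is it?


XOR: 00000000000000001101

Burst at position 16, length 4


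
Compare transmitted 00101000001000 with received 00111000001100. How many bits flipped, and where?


XOR: 00010000000100

2 error(s) at position(s): 3, 11


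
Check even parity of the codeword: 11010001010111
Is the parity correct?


Number of 1s: 8

Yes, parity is correct (8 ones)


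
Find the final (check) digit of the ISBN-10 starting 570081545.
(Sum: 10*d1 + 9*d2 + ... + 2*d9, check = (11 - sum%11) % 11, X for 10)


Weighted sum: 208
208 mod 11 = 10

Check digit: 1


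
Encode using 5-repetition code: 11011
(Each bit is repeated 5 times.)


Each bit -> 5 copies

1111111111000001111111111


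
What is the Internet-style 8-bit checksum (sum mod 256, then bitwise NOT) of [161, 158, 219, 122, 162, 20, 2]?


Sum = 844 mod 256 = 76
Complement = 179

179


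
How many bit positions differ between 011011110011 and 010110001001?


XOR: 001101111010
Count of 1s: 7

7


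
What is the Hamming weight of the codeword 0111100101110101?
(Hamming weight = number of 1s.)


Counting 1s in 0111100101110101

10


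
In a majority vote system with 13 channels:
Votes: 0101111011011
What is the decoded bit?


Ones: 9 out of 13
Threshold: 7

1 (9/13 voted 1)


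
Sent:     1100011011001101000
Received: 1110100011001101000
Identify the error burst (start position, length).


XOR: 0010111000000000000

Burst at position 2, length 5


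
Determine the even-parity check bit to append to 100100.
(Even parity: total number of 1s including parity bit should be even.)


Number of 1s in data: 2
Parity bit: 0

0


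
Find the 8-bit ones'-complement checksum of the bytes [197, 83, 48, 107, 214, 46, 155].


Sum = 850 mod 256 = 82
Complement = 173

173


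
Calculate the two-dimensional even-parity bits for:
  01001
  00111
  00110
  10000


Row parities: 0101
Column parities: 11000

Row P: 0101, Col P: 11000, Corner: 0


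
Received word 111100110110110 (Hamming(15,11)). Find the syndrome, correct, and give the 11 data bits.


Syndrome = 9: error at position 9

Data: 10011110110 (corrected bit 9)


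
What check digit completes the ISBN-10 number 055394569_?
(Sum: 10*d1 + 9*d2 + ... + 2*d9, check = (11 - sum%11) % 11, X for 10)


Weighted sum: 236
236 mod 11 = 5

Check digit: 6


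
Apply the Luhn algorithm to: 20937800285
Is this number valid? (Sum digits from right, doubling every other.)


Luhn sum = 45
45 mod 10 = 5

Invalid (Luhn sum mod 10 = 5)


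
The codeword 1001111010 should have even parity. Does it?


Number of 1s: 6

Yes, parity is correct (6 ones)


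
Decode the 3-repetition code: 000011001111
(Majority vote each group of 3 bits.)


Groups: 000, 011, 001, 111
Majority votes: 0101

0101


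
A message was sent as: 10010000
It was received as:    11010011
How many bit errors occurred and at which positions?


XOR: 01000011

3 error(s) at position(s): 1, 6, 7


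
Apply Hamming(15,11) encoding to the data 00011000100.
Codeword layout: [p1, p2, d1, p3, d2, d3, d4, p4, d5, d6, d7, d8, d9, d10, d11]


Parity bits: p1=1, p2=1, p3=0, p4=0

110000101000100


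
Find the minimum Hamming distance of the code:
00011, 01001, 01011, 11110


Comparing all pairs, minimum distance: 1
Can detect 0 errors, correct 0 errors

1


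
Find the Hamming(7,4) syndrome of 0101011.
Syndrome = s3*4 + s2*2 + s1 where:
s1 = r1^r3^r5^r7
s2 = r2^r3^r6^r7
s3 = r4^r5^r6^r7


s1=1, s2=1, s3=1

Syndrome = 7 (error at position 7)


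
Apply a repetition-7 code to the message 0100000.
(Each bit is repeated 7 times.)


Each bit -> 7 copies

0000000111111100000000000000000000000000000000000


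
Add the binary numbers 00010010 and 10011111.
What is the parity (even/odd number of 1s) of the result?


00010010 = 18
10011111 = 159
Sum = 177 = 10110001
1s count = 4

even parity (4 ones in 10110001)


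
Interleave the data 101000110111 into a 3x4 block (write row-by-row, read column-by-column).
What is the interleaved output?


Matrix:
  1010
  0011
  0111
Read columns: 100001111011

100001111011


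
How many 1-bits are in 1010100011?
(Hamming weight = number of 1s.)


Counting 1s in 1010100011

5


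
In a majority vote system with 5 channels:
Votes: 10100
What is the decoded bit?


Ones: 2 out of 5
Threshold: 3

0 (2/5 voted 1)


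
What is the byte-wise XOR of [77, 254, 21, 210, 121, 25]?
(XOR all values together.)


XOR chain: 77 ^ 254 ^ 21 ^ 210 ^ 121 ^ 25 = 20

20


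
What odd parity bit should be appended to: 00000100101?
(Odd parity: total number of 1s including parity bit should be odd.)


Number of 1s in data: 3
Parity bit: 0

0


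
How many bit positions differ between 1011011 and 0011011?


XOR: 1000000
Count of 1s: 1

1


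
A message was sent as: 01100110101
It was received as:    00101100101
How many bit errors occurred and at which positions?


XOR: 01001010000

3 error(s) at position(s): 1, 4, 6


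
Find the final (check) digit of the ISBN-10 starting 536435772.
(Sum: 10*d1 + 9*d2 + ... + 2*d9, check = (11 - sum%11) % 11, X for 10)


Weighted sum: 249
249 mod 11 = 7

Check digit: 4


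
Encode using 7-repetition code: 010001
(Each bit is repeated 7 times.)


Each bit -> 7 copies

000000011111110000000000000000000001111111


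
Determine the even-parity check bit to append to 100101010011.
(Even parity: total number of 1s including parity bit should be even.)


Number of 1s in data: 6
Parity bit: 0

0


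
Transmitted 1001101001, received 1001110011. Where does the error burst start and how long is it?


XOR: 0000011010

Burst at position 5, length 4


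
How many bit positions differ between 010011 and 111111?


XOR: 101100
Count of 1s: 3

3


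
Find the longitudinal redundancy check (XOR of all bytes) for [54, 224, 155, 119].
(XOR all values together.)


XOR chain: 54 ^ 224 ^ 155 ^ 119 = 58

58


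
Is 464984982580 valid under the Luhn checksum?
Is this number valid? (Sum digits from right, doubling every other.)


Luhn sum = 75
75 mod 10 = 5

Invalid (Luhn sum mod 10 = 5)


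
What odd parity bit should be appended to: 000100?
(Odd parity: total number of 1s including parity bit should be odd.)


Number of 1s in data: 1
Parity bit: 0

0


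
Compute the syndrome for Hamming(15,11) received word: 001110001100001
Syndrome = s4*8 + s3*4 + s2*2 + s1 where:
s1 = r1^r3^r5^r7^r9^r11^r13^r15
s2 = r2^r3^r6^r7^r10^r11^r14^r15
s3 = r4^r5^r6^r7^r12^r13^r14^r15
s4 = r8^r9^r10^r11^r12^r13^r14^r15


s1=0, s2=1, s3=1, s4=1

Syndrome = 14 (error at position 14)


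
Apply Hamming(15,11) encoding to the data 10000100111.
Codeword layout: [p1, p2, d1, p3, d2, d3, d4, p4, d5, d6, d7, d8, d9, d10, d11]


Parity bits: p1=1, p2=0, p3=1, p4=0

101100000100111


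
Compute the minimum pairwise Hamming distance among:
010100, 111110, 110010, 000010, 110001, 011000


Comparing all pairs, minimum distance: 2
Can detect 1 errors, correct 0 errors

2


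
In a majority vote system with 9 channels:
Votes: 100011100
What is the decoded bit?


Ones: 4 out of 9
Threshold: 5

0 (4/9 voted 1)


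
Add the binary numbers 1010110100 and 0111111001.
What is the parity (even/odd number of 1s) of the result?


1010110100 = 692
0111111001 = 505
Sum = 1197 = 10010101101
1s count = 6

even parity (6 ones in 10010101101)


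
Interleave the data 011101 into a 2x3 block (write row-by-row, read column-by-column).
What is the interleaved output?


Matrix:
  011
  101
Read columns: 011011

011011


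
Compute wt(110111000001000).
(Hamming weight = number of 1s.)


Counting 1s in 110111000001000

6


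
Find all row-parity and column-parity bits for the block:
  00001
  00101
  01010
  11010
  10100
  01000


Row parities: 100101
Column parities: 01000

Row P: 100101, Col P: 01000, Corner: 1


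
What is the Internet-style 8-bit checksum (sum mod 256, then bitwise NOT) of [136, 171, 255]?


Sum = 562 mod 256 = 50
Complement = 205

205


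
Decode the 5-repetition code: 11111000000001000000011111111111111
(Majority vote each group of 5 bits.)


Groups: 11111, 00000, 00010, 00000, 01111, 11111, 11111
Majority votes: 1000111

1000111


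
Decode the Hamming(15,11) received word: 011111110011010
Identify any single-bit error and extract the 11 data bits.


Syndrome = 0: no error detected

Data: 11110011010 (no errors)


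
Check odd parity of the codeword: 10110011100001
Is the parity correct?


Number of 1s: 7

Yes, parity is correct (7 ones)


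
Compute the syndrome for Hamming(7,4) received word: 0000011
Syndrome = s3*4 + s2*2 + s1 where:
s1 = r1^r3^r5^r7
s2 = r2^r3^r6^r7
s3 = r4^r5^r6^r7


s1=1, s2=0, s3=0

Syndrome = 1 (error at position 1)


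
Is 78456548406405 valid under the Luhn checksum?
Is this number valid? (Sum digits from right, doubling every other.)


Luhn sum = 70
70 mod 10 = 0

Valid (Luhn sum mod 10 = 0)


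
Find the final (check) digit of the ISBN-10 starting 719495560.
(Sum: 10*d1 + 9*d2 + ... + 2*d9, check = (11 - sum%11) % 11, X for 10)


Weighted sum: 296
296 mod 11 = 10

Check digit: 1


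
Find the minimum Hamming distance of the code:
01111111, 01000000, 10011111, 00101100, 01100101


Comparing all pairs, minimum distance: 3
Can detect 2 errors, correct 1 errors

3


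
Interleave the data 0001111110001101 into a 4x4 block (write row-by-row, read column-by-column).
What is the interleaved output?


Matrix:
  0001
  1111
  1000
  1101
Read columns: 0111010101001101

0111010101001101


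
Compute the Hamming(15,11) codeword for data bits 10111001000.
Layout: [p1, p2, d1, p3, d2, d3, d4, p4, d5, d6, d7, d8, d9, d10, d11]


Parity bits: p1=1, p2=1, p3=1, p4=0

111101101001000


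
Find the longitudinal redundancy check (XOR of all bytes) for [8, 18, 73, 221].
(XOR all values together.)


XOR chain: 8 ^ 18 ^ 73 ^ 221 = 142

142


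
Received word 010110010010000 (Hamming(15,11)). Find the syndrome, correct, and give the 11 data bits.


Syndrome = 0: no error detected

Data: 01000010000 (no errors)


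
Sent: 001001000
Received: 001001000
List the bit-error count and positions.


XOR: 000000000

0 errors (received matches sent)


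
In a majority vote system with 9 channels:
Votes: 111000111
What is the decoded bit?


Ones: 6 out of 9
Threshold: 5

1 (6/9 voted 1)


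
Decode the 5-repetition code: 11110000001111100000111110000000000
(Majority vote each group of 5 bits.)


Groups: 11110, 00000, 11111, 00000, 11111, 00000, 00000
Majority votes: 1010100

1010100


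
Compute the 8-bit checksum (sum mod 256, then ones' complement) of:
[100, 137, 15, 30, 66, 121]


Sum = 469 mod 256 = 213
Complement = 42

42


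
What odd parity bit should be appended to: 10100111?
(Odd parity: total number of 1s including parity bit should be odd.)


Number of 1s in data: 5
Parity bit: 0

0


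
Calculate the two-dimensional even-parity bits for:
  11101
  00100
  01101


Row parities: 011
Column parities: 10100

Row P: 011, Col P: 10100, Corner: 0


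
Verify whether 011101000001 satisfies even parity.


Number of 1s: 5

No, parity error (5 ones)


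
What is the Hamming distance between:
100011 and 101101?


XOR: 001110
Count of 1s: 3

3


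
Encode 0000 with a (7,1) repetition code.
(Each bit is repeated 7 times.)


Each bit -> 7 copies

0000000000000000000000000000


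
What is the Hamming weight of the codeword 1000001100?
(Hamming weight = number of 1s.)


Counting 1s in 1000001100

3


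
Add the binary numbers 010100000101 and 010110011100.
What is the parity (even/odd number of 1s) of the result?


010100000101 = 1285
010110011100 = 1436
Sum = 2721 = 101010100001
1s count = 5

odd parity (5 ones in 101010100001)


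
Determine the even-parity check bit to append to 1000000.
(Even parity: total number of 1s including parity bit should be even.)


Number of 1s in data: 1
Parity bit: 1

1


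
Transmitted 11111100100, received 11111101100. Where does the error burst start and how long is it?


XOR: 00000001000

Burst at position 7, length 1


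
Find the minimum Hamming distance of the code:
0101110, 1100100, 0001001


Comparing all pairs, minimum distance: 3
Can detect 2 errors, correct 1 errors

3


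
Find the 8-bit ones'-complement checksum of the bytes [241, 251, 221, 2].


Sum = 715 mod 256 = 203
Complement = 52

52


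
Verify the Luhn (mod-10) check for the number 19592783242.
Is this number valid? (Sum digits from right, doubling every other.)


Luhn sum = 57
57 mod 10 = 7

Invalid (Luhn sum mod 10 = 7)


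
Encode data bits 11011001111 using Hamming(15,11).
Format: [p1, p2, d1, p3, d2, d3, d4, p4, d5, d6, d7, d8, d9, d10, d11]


Parity bits: p1=0, p2=0, p3=0, p4=1

001010111001111


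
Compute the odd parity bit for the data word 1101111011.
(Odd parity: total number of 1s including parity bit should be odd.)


Number of 1s in data: 8
Parity bit: 1

1


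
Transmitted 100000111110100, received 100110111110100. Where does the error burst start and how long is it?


XOR: 000110000000000

Burst at position 3, length 2


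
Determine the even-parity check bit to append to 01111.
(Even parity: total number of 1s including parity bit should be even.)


Number of 1s in data: 4
Parity bit: 0

0


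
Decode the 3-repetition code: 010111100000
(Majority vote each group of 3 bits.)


Groups: 010, 111, 100, 000
Majority votes: 0100

0100


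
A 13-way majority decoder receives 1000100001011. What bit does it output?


Ones: 5 out of 13
Threshold: 7

0 (5/13 voted 1)


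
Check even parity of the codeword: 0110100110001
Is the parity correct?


Number of 1s: 6

Yes, parity is correct (6 ones)


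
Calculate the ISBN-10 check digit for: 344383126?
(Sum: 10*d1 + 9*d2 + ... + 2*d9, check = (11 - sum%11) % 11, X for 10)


Weighted sum: 204
204 mod 11 = 6

Check digit: 5


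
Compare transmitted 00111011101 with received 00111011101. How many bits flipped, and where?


XOR: 00000000000

0 errors (received matches sent)


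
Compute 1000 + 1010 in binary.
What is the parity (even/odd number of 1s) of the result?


1000 = 8
1010 = 10
Sum = 18 = 10010
1s count = 2

even parity (2 ones in 10010)


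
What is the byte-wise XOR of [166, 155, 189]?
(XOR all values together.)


XOR chain: 166 ^ 155 ^ 189 = 128

128


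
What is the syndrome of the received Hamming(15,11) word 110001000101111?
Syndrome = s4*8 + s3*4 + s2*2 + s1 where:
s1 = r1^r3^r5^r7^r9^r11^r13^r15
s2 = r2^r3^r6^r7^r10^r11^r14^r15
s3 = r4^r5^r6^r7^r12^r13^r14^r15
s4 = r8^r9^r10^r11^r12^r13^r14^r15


s1=1, s2=1, s3=1, s4=1

Syndrome = 15 (error at position 15)


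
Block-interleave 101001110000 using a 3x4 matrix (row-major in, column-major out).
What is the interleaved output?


Matrix:
  1010
  0111
  0000
Read columns: 100010110010

100010110010


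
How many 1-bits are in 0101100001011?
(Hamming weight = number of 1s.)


Counting 1s in 0101100001011

6


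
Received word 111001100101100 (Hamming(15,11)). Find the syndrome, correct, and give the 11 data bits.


Syndrome = 10: error at position 10

Data: 10110001100 (corrected bit 10)


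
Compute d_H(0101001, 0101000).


XOR: 0000001
Count of 1s: 1

1


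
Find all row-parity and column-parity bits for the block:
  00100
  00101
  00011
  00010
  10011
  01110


Row parities: 100111
Column parities: 11101

Row P: 100111, Col P: 11101, Corner: 0


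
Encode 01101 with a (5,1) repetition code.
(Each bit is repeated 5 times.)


Each bit -> 5 copies

0000011111111110000011111


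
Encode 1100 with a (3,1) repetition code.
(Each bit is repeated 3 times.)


Each bit -> 3 copies

111111000000


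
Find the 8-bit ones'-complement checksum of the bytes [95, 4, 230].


Sum = 329 mod 256 = 73
Complement = 182

182


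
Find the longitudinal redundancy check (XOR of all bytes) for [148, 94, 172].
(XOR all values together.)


XOR chain: 148 ^ 94 ^ 172 = 102

102


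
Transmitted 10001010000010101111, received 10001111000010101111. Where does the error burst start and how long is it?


XOR: 00000101000000000000

Burst at position 5, length 3


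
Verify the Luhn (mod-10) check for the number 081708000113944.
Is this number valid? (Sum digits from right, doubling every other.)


Luhn sum = 50
50 mod 10 = 0

Valid (Luhn sum mod 10 = 0)


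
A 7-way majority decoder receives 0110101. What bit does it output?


Ones: 4 out of 7
Threshold: 4

1 (4/7 voted 1)


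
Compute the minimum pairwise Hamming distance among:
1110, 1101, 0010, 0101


Comparing all pairs, minimum distance: 1
Can detect 0 errors, correct 0 errors

1


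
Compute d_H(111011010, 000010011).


XOR: 111001001
Count of 1s: 5

5


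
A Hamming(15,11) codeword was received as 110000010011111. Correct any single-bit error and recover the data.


Syndrome = 0: no error detected

Data: 00000011111 (no errors)


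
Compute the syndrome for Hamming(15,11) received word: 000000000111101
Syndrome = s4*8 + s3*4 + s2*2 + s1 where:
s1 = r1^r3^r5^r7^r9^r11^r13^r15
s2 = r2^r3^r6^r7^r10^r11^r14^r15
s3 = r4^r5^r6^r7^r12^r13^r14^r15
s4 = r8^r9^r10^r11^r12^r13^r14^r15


s1=1, s2=1, s3=1, s4=1

Syndrome = 15 (error at position 15)


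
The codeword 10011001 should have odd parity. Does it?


Number of 1s: 4

No, parity error (4 ones)


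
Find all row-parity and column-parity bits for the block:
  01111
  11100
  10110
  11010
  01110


Row parities: 01111
Column parities: 10001

Row P: 01111, Col P: 10001, Corner: 0


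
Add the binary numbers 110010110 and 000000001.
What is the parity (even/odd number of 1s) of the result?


110010110 = 406
000000001 = 1
Sum = 407 = 110010111
1s count = 6

even parity (6 ones in 110010111)


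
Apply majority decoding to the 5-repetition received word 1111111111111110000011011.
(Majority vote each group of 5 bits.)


Groups: 11111, 11111, 11111, 00000, 11011
Majority votes: 11101

11101


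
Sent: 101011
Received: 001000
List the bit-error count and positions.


XOR: 100011

3 error(s) at position(s): 0, 4, 5


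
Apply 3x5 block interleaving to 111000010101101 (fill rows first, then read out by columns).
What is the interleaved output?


Matrix:
  11100
  00101
  01101
Read columns: 100101111000011

100101111000011


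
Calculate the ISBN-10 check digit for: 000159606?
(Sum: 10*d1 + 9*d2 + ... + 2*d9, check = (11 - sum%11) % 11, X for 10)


Weighted sum: 118
118 mod 11 = 8

Check digit: 3


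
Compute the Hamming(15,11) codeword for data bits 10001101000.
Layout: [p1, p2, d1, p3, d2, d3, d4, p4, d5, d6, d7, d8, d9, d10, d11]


Parity bits: p1=0, p2=0, p3=1, p4=1

001100011101000


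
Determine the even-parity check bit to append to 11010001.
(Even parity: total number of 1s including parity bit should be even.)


Number of 1s in data: 4
Parity bit: 0

0


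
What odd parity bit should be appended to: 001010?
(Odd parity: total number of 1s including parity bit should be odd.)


Number of 1s in data: 2
Parity bit: 1

1


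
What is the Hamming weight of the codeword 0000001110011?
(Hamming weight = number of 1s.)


Counting 1s in 0000001110011

5


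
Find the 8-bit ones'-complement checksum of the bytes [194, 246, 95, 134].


Sum = 669 mod 256 = 157
Complement = 98

98


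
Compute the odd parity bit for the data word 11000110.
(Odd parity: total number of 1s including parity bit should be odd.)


Number of 1s in data: 4
Parity bit: 1

1


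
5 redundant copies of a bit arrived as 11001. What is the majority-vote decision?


Ones: 3 out of 5
Threshold: 3

1 (3/5 voted 1)


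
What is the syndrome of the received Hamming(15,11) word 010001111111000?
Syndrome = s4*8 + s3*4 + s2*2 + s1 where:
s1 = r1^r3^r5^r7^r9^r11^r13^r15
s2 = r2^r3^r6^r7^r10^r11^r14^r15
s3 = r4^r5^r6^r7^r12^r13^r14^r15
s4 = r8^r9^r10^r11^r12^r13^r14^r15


s1=1, s2=1, s3=1, s4=1

Syndrome = 15 (error at position 15)


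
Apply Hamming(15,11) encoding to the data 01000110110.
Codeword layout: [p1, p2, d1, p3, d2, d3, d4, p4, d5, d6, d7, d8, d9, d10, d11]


Parity bits: p1=1, p2=1, p3=1, p4=0

110110000110110


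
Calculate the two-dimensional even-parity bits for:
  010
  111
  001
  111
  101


Row parities: 11110
Column parities: 110

Row P: 11110, Col P: 110, Corner: 0


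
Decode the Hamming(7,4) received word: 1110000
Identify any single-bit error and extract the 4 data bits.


Syndrome = 0: no error detected

Data: 1000 (no errors)


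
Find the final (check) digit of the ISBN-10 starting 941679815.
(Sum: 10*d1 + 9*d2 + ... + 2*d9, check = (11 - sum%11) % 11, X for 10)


Weighted sum: 308
308 mod 11 = 0

Check digit: 0


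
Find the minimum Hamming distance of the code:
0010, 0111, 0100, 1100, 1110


Comparing all pairs, minimum distance: 1
Can detect 0 errors, correct 0 errors

1


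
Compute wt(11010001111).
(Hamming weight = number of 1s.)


Counting 1s in 11010001111

7


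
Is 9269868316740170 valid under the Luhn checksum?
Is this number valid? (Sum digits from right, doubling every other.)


Luhn sum = 69
69 mod 10 = 9

Invalid (Luhn sum mod 10 = 9)


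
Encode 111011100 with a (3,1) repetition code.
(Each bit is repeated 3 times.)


Each bit -> 3 copies

111111111000111111111000000


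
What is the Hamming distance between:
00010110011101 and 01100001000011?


XOR: 01110111011110
Count of 1s: 10

10


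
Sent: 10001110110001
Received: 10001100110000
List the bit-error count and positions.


XOR: 00000010000001

2 error(s) at position(s): 6, 13


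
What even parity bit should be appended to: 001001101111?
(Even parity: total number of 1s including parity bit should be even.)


Number of 1s in data: 7
Parity bit: 1

1


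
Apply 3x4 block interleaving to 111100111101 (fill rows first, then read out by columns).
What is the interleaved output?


Matrix:
  1111
  0011
  1101
Read columns: 101101110111

101101110111


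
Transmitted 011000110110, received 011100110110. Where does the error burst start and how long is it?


XOR: 000100000000

Burst at position 3, length 1


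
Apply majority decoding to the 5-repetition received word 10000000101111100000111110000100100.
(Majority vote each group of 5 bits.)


Groups: 10000, 00010, 11111, 00000, 11111, 00001, 00100
Majority votes: 0010100

0010100


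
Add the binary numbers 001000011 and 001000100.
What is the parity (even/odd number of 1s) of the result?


001000011 = 67
001000100 = 68
Sum = 135 = 10000111
1s count = 4

even parity (4 ones in 10000111)


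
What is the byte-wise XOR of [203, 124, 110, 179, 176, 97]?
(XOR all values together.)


XOR chain: 203 ^ 124 ^ 110 ^ 179 ^ 176 ^ 97 = 187

187


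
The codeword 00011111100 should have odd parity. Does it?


Number of 1s: 6

No, parity error (6 ones)


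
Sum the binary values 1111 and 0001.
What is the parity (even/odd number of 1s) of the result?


1111 = 15
0001 = 1
Sum = 16 = 10000
1s count = 1

odd parity (1 ones in 10000)


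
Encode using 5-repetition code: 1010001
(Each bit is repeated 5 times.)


Each bit -> 5 copies

11111000001111100000000000000011111


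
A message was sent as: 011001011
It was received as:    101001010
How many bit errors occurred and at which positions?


XOR: 110000001

3 error(s) at position(s): 0, 1, 8


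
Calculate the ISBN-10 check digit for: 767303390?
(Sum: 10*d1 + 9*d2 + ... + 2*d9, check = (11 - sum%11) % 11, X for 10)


Weighted sum: 255
255 mod 11 = 2

Check digit: 9


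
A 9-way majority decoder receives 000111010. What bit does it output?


Ones: 4 out of 9
Threshold: 5

0 (4/9 voted 1)


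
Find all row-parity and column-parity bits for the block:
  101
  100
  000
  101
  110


Row parities: 01000
Column parities: 010

Row P: 01000, Col P: 010, Corner: 1


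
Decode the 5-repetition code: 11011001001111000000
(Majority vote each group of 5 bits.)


Groups: 11011, 00100, 11110, 00000
Majority votes: 1010

1010


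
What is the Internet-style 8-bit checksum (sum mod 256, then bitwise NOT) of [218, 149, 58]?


Sum = 425 mod 256 = 169
Complement = 86

86


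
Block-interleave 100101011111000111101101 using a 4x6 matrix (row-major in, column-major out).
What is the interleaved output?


Matrix:
  100101
  011111
  000111
  101101
Read columns: 100101000101111101101111

100101000101111101101111


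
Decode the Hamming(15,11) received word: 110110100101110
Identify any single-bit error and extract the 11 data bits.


Syndrome = 0: no error detected

Data: 01010101110 (no errors)


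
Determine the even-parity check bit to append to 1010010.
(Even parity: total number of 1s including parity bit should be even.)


Number of 1s in data: 3
Parity bit: 1

1


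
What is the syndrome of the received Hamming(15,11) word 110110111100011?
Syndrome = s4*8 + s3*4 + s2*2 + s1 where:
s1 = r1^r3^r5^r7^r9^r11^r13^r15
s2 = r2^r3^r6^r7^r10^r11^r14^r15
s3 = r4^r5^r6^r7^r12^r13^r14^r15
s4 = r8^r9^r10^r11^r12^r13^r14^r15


s1=1, s2=1, s3=1, s4=1

Syndrome = 15 (error at position 15)


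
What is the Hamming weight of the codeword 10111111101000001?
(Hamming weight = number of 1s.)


Counting 1s in 10111111101000001

10


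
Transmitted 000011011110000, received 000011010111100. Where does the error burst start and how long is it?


XOR: 000000001001100

Burst at position 8, length 5


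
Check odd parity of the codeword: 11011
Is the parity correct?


Number of 1s: 4

No, parity error (4 ones)


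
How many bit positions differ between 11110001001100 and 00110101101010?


XOR: 11000100100110
Count of 1s: 6

6


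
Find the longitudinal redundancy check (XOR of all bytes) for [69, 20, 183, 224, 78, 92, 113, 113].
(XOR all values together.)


XOR chain: 69 ^ 20 ^ 183 ^ 224 ^ 78 ^ 92 ^ 113 ^ 113 = 20

20


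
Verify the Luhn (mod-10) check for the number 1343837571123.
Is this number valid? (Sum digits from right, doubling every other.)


Luhn sum = 56
56 mod 10 = 6

Invalid (Luhn sum mod 10 = 6)


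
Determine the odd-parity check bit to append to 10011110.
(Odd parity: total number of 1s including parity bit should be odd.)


Number of 1s in data: 5
Parity bit: 0

0


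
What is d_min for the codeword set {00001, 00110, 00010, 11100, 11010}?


Comparing all pairs, minimum distance: 1
Can detect 0 errors, correct 0 errors

1


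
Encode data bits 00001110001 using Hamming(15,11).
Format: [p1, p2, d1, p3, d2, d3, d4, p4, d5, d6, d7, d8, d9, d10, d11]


Parity bits: p1=1, p2=1, p3=1, p4=0

110100001110001


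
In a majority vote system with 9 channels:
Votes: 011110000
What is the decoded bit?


Ones: 4 out of 9
Threshold: 5

0 (4/9 voted 1)


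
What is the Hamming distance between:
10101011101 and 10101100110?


XOR: 00000111011
Count of 1s: 5

5


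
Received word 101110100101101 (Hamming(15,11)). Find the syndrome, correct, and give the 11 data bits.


Syndrome = 0: no error detected

Data: 11010101101 (no errors)


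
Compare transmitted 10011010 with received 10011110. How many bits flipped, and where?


XOR: 00000100

1 error(s) at position(s): 5


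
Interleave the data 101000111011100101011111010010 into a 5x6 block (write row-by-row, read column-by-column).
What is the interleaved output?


Matrix:
  101000
  111011
  100101
  011111
  010010
Read columns: 111000101111010001100101101110

111000101111010001100101101110


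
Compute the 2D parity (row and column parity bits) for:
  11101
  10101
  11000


Row parities: 010
Column parities: 10000

Row P: 010, Col P: 10000, Corner: 1


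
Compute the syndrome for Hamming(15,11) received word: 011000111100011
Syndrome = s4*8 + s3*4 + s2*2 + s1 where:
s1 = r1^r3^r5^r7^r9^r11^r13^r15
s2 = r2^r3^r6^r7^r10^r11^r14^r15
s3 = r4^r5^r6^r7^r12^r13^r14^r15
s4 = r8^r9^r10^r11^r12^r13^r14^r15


s1=0, s2=0, s3=1, s4=1

Syndrome = 12 (error at position 12)


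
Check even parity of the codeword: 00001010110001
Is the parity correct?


Number of 1s: 5

No, parity error (5 ones)


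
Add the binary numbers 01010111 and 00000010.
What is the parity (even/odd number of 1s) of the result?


01010111 = 87
00000010 = 2
Sum = 89 = 1011001
1s count = 4

even parity (4 ones in 1011001)


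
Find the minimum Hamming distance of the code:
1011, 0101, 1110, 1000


Comparing all pairs, minimum distance: 2
Can detect 1 errors, correct 0 errors

2


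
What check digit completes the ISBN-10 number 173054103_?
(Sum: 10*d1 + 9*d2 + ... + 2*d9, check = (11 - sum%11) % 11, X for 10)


Weighted sum: 157
157 mod 11 = 3

Check digit: 8


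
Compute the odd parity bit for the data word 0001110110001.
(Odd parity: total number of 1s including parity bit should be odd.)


Number of 1s in data: 6
Parity bit: 1

1


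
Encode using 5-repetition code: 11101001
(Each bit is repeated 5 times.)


Each bit -> 5 copies

1111111111111110000011111000000000011111


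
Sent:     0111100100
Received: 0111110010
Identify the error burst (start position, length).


XOR: 0000010110

Burst at position 5, length 4


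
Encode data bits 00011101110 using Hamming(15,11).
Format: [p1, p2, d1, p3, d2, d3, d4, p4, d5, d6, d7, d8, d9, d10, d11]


Parity bits: p1=1, p2=1, p3=0, p4=1

110000111101110


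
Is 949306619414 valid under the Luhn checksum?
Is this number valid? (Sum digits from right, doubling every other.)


Luhn sum = 54
54 mod 10 = 4

Invalid (Luhn sum mod 10 = 4)


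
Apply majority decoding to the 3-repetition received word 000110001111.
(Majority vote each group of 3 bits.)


Groups: 000, 110, 001, 111
Majority votes: 0101

0101


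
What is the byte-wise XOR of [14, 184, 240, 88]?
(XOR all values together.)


XOR chain: 14 ^ 184 ^ 240 ^ 88 = 30

30


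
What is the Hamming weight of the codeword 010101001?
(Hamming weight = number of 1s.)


Counting 1s in 010101001

4


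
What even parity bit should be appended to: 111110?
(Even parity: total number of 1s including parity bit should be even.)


Number of 1s in data: 5
Parity bit: 1

1


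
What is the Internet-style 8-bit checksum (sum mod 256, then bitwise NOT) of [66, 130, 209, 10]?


Sum = 415 mod 256 = 159
Complement = 96

96


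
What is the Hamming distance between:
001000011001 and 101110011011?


XOR: 100110000010
Count of 1s: 4

4


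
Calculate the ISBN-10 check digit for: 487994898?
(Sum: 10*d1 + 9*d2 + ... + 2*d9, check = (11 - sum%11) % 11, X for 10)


Weighted sum: 380
380 mod 11 = 6

Check digit: 5


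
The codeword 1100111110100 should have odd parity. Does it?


Number of 1s: 8

No, parity error (8 ones)


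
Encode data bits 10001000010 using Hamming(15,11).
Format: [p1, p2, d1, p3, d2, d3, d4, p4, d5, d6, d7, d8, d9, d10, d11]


Parity bits: p1=0, p2=0, p3=1, p4=0

001100001000010


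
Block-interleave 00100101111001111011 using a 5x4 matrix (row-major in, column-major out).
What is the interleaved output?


Matrix:
  0010
  0101
  1110
  0111
  1011
Read columns: 00101011101011101011

00101011101011101011


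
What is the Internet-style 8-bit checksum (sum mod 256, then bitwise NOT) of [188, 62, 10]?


Sum = 260 mod 256 = 4
Complement = 251

251


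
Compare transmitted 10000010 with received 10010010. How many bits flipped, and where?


XOR: 00010000

1 error(s) at position(s): 3


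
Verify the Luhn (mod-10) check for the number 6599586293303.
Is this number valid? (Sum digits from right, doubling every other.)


Luhn sum = 68
68 mod 10 = 8

Invalid (Luhn sum mod 10 = 8)


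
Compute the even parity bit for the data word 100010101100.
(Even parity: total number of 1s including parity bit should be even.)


Number of 1s in data: 5
Parity bit: 1

1


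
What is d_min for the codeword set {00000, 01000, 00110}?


Comparing all pairs, minimum distance: 1
Can detect 0 errors, correct 0 errors

1


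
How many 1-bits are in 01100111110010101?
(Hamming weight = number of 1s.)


Counting 1s in 01100111110010101

10


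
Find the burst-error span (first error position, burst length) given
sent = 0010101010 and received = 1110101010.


XOR: 1100000000

Burst at position 0, length 2


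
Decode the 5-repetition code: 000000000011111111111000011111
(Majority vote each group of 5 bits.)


Groups: 00000, 00000, 11111, 11111, 10000, 11111
Majority votes: 001101

001101


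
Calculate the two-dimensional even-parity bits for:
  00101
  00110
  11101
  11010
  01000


Row parities: 00011
Column parities: 01100

Row P: 00011, Col P: 01100, Corner: 0


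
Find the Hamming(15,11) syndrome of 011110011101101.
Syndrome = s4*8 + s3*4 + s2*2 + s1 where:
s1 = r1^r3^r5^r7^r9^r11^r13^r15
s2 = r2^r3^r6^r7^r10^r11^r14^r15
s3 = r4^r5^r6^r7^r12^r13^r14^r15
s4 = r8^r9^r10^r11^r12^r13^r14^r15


s1=1, s2=0, s3=1, s4=0

Syndrome = 5 (error at position 5)


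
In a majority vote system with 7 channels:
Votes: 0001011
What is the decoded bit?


Ones: 3 out of 7
Threshold: 4

0 (3/7 voted 1)


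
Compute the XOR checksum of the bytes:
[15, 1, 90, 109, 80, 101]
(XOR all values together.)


XOR chain: 15 ^ 1 ^ 90 ^ 109 ^ 80 ^ 101 = 12

12


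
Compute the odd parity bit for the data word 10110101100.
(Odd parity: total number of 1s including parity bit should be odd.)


Number of 1s in data: 6
Parity bit: 1

1


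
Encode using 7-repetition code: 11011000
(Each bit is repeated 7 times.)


Each bit -> 7 copies

11111111111111000000011111111111111000000000000000000000


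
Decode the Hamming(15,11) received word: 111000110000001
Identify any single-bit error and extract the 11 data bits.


Syndrome = 0: no error detected

Data: 10010000001 (no errors)


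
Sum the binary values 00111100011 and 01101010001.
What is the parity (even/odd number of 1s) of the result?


00111100011 = 483
01101010001 = 849
Sum = 1332 = 10100110100
1s count = 5

odd parity (5 ones in 10100110100)


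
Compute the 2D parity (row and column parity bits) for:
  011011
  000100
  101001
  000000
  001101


Row parities: 01101
Column parities: 111011

Row P: 01101, Col P: 111011, Corner: 1


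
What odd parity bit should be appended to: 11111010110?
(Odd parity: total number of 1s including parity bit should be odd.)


Number of 1s in data: 8
Parity bit: 1

1


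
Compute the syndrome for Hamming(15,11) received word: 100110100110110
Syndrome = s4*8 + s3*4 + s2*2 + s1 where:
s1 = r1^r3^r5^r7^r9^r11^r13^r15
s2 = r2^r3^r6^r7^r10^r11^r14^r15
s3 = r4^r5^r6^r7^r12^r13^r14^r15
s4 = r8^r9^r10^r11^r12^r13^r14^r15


s1=1, s2=0, s3=1, s4=0

Syndrome = 5 (error at position 5)


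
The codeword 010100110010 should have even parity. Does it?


Number of 1s: 5

No, parity error (5 ones)


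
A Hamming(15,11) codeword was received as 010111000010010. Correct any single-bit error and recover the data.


Syndrome = 0: no error detected

Data: 01100010010 (no errors)


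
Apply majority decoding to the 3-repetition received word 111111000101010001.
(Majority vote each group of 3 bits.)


Groups: 111, 111, 000, 101, 010, 001
Majority votes: 110100

110100


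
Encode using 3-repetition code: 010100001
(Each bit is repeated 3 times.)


Each bit -> 3 copies

000111000111000000000000111


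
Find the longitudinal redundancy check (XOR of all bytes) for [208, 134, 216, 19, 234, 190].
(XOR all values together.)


XOR chain: 208 ^ 134 ^ 216 ^ 19 ^ 234 ^ 190 = 201

201


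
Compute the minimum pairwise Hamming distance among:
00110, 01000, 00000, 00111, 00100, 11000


Comparing all pairs, minimum distance: 1
Can detect 0 errors, correct 0 errors

1


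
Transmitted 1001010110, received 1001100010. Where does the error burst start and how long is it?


XOR: 0000110100

Burst at position 4, length 4


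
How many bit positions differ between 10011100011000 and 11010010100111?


XOR: 01001110111111
Count of 1s: 10

10


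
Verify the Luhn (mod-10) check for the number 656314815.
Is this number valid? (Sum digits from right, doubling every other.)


Luhn sum = 43
43 mod 10 = 3

Invalid (Luhn sum mod 10 = 3)


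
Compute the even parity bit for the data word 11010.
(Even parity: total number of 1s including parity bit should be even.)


Number of 1s in data: 3
Parity bit: 1

1


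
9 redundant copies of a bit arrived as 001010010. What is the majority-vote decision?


Ones: 3 out of 9
Threshold: 5

0 (3/9 voted 1)


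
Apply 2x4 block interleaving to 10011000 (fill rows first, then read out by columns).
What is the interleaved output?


Matrix:
  1001
  1000
Read columns: 11000010

11000010
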